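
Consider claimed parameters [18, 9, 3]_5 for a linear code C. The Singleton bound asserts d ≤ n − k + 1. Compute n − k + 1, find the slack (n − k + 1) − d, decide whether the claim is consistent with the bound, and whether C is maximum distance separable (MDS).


Singleton RHS = n − k + 1 = 10, slack = 7, bound satisfied, not MDS.

Singleton bound: d ≤ n − k + 1.
Here n = 18, k = 9, so n − k + 1 = 10.
Given d = 3, check d ≤ 10: YES.
Slack = (n − k + 1) − d = 7.
The code is NOT MDS (slack = 7 > 0).
Description: the claimed parameters are [18, 9, 3]_5; such a code would be non-MDS.


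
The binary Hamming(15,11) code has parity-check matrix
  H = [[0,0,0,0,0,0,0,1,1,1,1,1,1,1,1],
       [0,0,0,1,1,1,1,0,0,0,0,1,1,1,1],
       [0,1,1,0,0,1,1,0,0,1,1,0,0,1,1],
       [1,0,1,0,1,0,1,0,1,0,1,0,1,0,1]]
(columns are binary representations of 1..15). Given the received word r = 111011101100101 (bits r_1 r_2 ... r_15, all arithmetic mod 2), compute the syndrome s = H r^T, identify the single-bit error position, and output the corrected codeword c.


s = (0, 1, 0, 1)^T, error position = 5, corrected codeword c = 111001101100101

Compute s = H r^T mod 2 one row at a time:
  s_1 = 0 + 1 + 1 + 0 + 0 + 1 + 0 + 1 = 4 ≡ 0 (mod 2).
  s_2 = 0 + 1 + 1 + 1 + 0 + 1 + 0 + 1 = 5 ≡ 1 (mod 2).
  s_3 = 1 + 1 + 1 + 1 + 1 + 0 + 0 + 1 = 6 ≡ 0 (mod 2).
  s_4 = 1 + 1 + 1 + 1 + 1 + 0 + 1 + 1 = 7 ≡ 1 (mod 2).
s = (0, 1, 0, 1)^T — this equals column 5 of H (binary 0101), so error is at position 5.
Correct: flip bit 5 of r = 111011101100101 to get c = 111001101100101.


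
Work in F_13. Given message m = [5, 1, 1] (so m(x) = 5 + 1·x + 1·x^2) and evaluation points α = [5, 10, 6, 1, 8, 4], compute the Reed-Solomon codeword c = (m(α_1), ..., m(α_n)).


c = [9, 11, 8, 7, 12, 12]

Message polynomial: m(x) = 5 + 1·x + 1·x^2 (mod 13).
For each evaluation point α_i, compute m(α_i) mod 13:
  α_1 = 5: Horner steps 1 → 6 → 9, so m(5) = 9.
  α_2 = 10: Horner steps 1 → 11 → 11, so m(10) = 11.
  α_3 = 6: Horner steps 1 → 7 → 8, so m(6) = 8.
  α_4 = 1: Horner steps 1 → 2 → 7, so m(1) = 7.
  α_5 = 8: Horner steps 1 → 9 → 12, so m(8) = 12.
  α_6 = 4: Horner steps 1 → 5 → 12, so m(4) = 12.
Codeword c = [9, 11, 8, 7, 12, 12] ∈ F_13^6.


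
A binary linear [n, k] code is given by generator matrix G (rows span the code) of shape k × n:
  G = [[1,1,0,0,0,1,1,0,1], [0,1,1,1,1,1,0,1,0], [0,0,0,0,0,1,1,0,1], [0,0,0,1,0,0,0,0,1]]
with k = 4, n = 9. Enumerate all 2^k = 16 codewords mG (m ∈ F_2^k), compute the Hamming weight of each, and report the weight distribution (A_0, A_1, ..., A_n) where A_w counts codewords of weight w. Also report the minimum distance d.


Weight distribution: A_0 = 1, A_2 = 2, A_3 = 2, A_4 = 1, A_5 = 4, A_6 = 4, A_7 = 2. Minimum distance d = 2.

Enumerate all 2^4 = 16 messages m ∈ F_2^4.
For each, compute codeword c = mG in F_2^9, then tally its weight.
  m = 0000 → c = 000000000, weight = 0.
  m = 1000 → c = 110001101, weight = 5.
  m = 0100 → c = 011111010, weight = 6.
  m = 1100 → c = 101110111, weight = 7.
  m = 0010 → c = 000001101, weight = 3.
  m = 1010 → c = 110000000, weight = 2.
  m = 0110 → c = 011110111, weight = 7.
  m = 1110 → c = 101111010, weight = 6.
  m = 0001 → c = 000100001, weight = 2.
  m = 1001 → c = 110101100, weight = 5.
  m = 0101 → c = 011011011, weight = 6.
  m = 1101 → c = 101010110, weight = 5.
  m = 0011 → c = 000101100, weight = 3.
  m = 1011 → c = 110100001, weight = 4.
  m = 0111 → c = 011010110, weight = 5.
  m = 1111 → c = 101011011, weight = 6.
Tally weights:
  weight 0: 1 codewords.
  weight 2: 2 codewords.
  weight 3: 2 codewords.
  weight 4: 1 codewords.
  weight 5: 4 codewords.
  weight 6: 4 codewords.
  weight 7: 2 codewords.
Minimum distance d = smallest w > 0 with A_w > 0 = 2.
Sanity: Σ A_w = 16 = 2^4 = 16 ✓.


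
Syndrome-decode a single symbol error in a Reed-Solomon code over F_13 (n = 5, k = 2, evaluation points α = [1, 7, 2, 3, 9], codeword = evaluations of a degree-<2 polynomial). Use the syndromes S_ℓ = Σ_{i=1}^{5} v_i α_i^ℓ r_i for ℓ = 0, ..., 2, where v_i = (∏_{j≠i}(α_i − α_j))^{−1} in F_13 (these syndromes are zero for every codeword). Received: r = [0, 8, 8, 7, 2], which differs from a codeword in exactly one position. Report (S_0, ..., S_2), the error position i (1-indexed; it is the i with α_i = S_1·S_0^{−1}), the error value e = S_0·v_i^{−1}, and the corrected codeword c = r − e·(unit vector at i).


S = (6, 12, 11), error at position 3, error magnitude e = 11, c = [0, 8, 10, 7, 2].

Step 1: column multipliers v_i = (∏_{j≠i}(α_i − α_j))^{−1} mod 13.
  i = 1 (α = 1): (1−7)(1−2)(1−3)(1−9) = (−6)·(−1)·(−2)·(−8) = 96 ≡ 5, so v_1 = 5^{−1} = 8 (mod 13).
  i = 2 (α = 7): (7−1)(7−2)(7−3)(7−9) = 6·5·4·(−2) = −240 ≡ 7, so v_2 = 7^{−1} = 2 (mod 13).
  i = 3 (α = 2): (2−1)(2−7)(2−3)(2−9) = 1·(−5)·(−1)·(−7) = −35 ≡ 4, so v_3 = 4^{−1} = 10 (mod 13).
  i = 4 (α = 3): (3−1)(3−7)(3−2)(3−9) = 2·(−4)·1·(−6) = 48 ≡ 9, so v_4 = 9^{−1} = 3 (mod 13).
  i = 5 (α = 9): (9−1)(9−7)(9−2)(9−3) = 8·2·7·6 = 672 ≡ 9, so v_5 = 9^{−1} = 3 (mod 13).
  v = [8, 2, 10, 3, 3].
Step 2: syndromes of r = [0, 8, 8, 7, 2] (all sums mod 13).
  S_0 = Σ v_i r_i = 8·0 + 2·8 + 10·8 + 3·7 + 3·2 = 123 ≡ 6.
  S_1 = Σ v_i α_i r_i = 8·1·0 + 2·7·8 + 10·2·8 + 3·3·7 + 3·9·2 = 389 ≡ 12.
  α_i^2 mod 13 = [1, 10, 4, 9, 3].
  S_2 = Σ v_i α_i^2 r_i = 8·1·0 + 2·10·8 + 10·4·8 + 3·9·7 + 3·3·2 = 687 ≡ 11.
  S = (6, 12, 11) ≠ 0, so r is not a codeword (an error is present).
Step 3: locate the error. For a single error e at position i, S_ℓ = v_i·e·α_i^ℓ, so α_err = S_1/S_0.
  S_0^{−1} = 6^{−1} = 11 (mod 13), so α_err = 12·11 = 132 ≡ 2 = α_3. Error position i = 3.
  Consistency check: S_2/S_1 = 11·12 = 132 ≡ 2 = α_err ✓ (single-error assumption holds).
Step 4: error magnitude e = S_0/v_3 = S_0·∏_{j≠3}(α_3 − α_j) = 6·4 = 24 ≡ 11 (mod 13).
Step 5: correct position 3: c_3 = r_3 − e = 8 − 11 ≡ 10 (mod 13). Hence c = [0, 8, 10, 7, 2].
  Check: interpolating c through the α_i gives m(x) = 3 + 10·x (degree < 2) with m(α_i) = c_i for every i, so c is indeed a codeword.


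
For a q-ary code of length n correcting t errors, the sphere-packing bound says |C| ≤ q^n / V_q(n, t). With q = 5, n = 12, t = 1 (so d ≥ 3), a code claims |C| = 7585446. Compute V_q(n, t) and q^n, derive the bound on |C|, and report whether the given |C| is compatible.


V_q(n, t) = 49, q^n = 244140625, Hamming bound = 4982461, |C| = 7585446 > bound (violated).

Step 1: Compute V_q(n, t) = Σ_{j=0}^1 C(n, j) (q−1)^j.
  j = 0: C(12,0)·(4)^0 = 1·1 = 1.
  j = 1: C(12,1)·(4)^1 = 12·4 = 48.
  V_q(n, t) = 1 + 48 = 49.
Step 2: q^n = 5^12 = 244140625.
Step 3: Hamming bound ⌊q^n / V_q(n,t)⌋ = ⌊244140625/49⌋ = 4982461.
Step 4: Compare |C| = 7585446 to 4982461: violated.
The claimed |C| lies above the Hamming bound, so no 5-ary code of length 12 with d ≥ 3 can have 7585446 codewords.


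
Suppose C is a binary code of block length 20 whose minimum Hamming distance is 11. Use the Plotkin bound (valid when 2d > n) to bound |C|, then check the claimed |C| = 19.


Plotkin bound M ≤ 10; given |C| = 19 > bound (violated).

Check applicability: 2d = 22, n = 20.
2d − n = 2 > 0, so Plotkin applies.
Compute d/(2d−n) = 11/2 ≈ 5.5000.
⌊d/(2d−n)⌋ = 5.
Plotkin bound: M ≤ 2·5 = 10.
Given |C| = 19, check: VIOLATED.
This |C| is above the Plotkin bound, so no binary code with n = 20, d = 11 and 19 codewords exists.


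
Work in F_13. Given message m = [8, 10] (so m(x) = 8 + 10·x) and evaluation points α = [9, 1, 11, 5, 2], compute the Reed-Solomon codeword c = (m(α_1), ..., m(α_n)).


c = [7, 5, 1, 6, 2]

Message polynomial: m(x) = 8 + 10·x (mod 13).
For each evaluation point α_i, compute m(α_i) mod 13:
  α_1 = 9: Horner steps 10 → 7, so m(9) = 7.
  α_2 = 1: Horner steps 10 → 5, so m(1) = 5.
  α_3 = 11: Horner steps 10 → 1, so m(11) = 1.
  α_4 = 5: Horner steps 10 → 6, so m(5) = 6.
  α_5 = 2: Horner steps 10 → 2, so m(2) = 2.
Codeword c = [7, 5, 1, 6, 2] ∈ F_13^5.


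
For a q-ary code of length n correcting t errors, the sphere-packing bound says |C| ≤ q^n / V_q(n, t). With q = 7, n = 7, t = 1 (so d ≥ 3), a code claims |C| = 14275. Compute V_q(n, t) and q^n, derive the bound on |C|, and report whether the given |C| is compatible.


V_q(n, t) = 43, q^n = 823543, Hamming bound = 19152, |C| = 14275 ≤ bound (satisfied).

Step 1: Compute V_q(n, t) = Σ_{j=0}^1 C(n, j) (q−1)^j.
  j = 0: C(7,0)·(6)^0 = 1·1 = 1.
  j = 1: C(7,1)·(6)^1 = 7·6 = 42.
  V_q(n, t) = 1 + 42 = 43.
Step 2: q^n = 7^7 = 823543.
Step 3: Hamming bound ⌊q^n / V_q(n,t)⌋ = ⌊823543/43⌋ = 19152.
Step 4: Compare |C| = 14275 to 19152: satisfied.
The claimed |C| lies below the Hamming bound.


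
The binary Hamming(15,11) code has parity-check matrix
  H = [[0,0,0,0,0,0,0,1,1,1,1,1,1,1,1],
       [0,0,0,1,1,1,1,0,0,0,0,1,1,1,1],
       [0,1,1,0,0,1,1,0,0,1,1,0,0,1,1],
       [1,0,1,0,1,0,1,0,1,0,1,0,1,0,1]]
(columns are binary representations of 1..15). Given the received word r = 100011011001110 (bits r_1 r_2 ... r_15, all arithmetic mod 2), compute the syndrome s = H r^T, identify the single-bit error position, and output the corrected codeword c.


s = (1, 1, 0, 0)^T, error position = 12, corrected codeword c = 100011011000110

Compute s = H r^T mod 2 one row at a time:
  s_1 = 1 + 1 + 0 + 0 + 1 + 1 + 1 + 0 = 5 ≡ 1 (mod 2).
  s_2 = 0 + 1 + 1 + 0 + 1 + 1 + 1 + 0 = 5 ≡ 1 (mod 2).
  s_3 = 0 + 0 + 1 + 0 + 0 + 0 + 1 + 0 = 2 ≡ 0 (mod 2).
  s_4 = 1 + 0 + 1 + 0 + 1 + 0 + 1 + 0 = 4 ≡ 0 (mod 2).
s = (1, 1, 0, 0)^T — this equals column 12 of H (binary 1100), so error is at position 12.
Correct: flip bit 12 of r = 100011011001110 to get c = 100011011000110.


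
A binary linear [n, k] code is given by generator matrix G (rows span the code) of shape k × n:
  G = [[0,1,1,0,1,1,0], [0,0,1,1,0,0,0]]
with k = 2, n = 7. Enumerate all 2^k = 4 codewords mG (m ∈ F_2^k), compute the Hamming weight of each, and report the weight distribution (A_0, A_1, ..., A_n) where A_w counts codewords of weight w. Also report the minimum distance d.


Weight distribution: A_0 = 1, A_2 = 1, A_4 = 2. Minimum distance d = 2.

Enumerate all 2^2 = 4 messages m ∈ F_2^2.
For each, compute codeword c = mG in F_2^7, then tally its weight.
  m = 00 → c = 0000000, weight = 0.
  m = 10 → c = 0110110, weight = 4.
  m = 01 → c = 0011000, weight = 2.
  m = 11 → c = 0101110, weight = 4.
Tally weights:
  weight 0: 1 codewords.
  weight 2: 1 codewords.
  weight 4: 2 codewords.
Minimum distance d = smallest w > 0 with A_w > 0 = 2.
Sanity: Σ A_w = 4 = 2^2 = 4 ✓.


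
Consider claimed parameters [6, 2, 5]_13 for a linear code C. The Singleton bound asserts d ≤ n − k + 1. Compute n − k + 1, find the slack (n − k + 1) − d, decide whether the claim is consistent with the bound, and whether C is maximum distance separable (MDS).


Singleton RHS = n − k + 1 = 5, slack = 0, bound satisfied, MDS.

Singleton bound: d ≤ n − k + 1.
Here n = 6, k = 2, so n − k + 1 = 5.
Given d = 5, check d ≤ 5: YES.
Slack = (n − k + 1) − d = 0.
The code is MDS (slack = 0).
Description: the claimed parameters are [6, 2, 5]_13; such a code would be MDS (meets Singleton bound).


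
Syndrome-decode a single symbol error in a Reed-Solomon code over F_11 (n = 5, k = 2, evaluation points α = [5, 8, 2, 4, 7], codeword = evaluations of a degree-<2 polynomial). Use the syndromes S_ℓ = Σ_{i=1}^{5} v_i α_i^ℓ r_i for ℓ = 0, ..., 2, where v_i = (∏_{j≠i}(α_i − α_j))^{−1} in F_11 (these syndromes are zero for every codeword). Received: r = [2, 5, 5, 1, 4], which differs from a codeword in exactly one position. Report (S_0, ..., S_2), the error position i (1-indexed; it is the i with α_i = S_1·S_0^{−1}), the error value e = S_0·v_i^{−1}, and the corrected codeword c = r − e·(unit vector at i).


S = (7, 3, 6), error at position 3, error magnitude e = 6, c = [2, 5, 10, 1, 4].

Step 1: column multipliers v_i = (∏_{j≠i}(α_i − α_j))^{−1} mod 11.
  i = 1 (α = 5): (5−8)(5−2)(5−4)(5−7) = (−3)·3·1·(−2) = 18 ≡ 7, so v_1 = 7^{−1} = 8 (mod 11).
  i = 2 (α = 8): (8−5)(8−2)(8−4)(8−7) = 3·6·4·1 = 72 ≡ 6, so v_2 = 6^{−1} = 2 (mod 11).
  i = 3 (α = 2): (2−5)(2−8)(2−4)(2−7) = (−3)·(−6)·(−2)·(−5) = 180 ≡ 4, so v_3 = 4^{−1} = 3 (mod 11).
  i = 4 (α = 4): (4−5)(4−8)(4−2)(4−7) = (−1)·(−4)·2·(−3) = −24 ≡ 9, so v_4 = 9^{−1} = 5 (mod 11).
  i = 5 (α = 7): (7−5)(7−8)(7−2)(7−4) = 2·(−1)·5·3 = −30 ≡ 3, so v_5 = 3^{−1} = 4 (mod 11).
  v = [8, 2, 3, 5, 4].
Step 2: syndromes of r = [2, 5, 5, 1, 4] (all sums mod 11).
  S_0 = Σ v_i r_i = 8·2 + 2·5 + 3·5 + 5·1 + 4·4 = 62 ≡ 7.
  S_1 = Σ v_i α_i r_i = 8·5·2 + 2·8·5 + 3·2·5 + 5·4·1 + 4·7·4 = 322 ≡ 3.
  α_i^2 mod 11 = [3, 9, 4, 5, 5].
  S_2 = Σ v_i α_i^2 r_i = 8·3·2 + 2·9·5 + 3·4·5 + 5·5·1 + 4·5·4 = 303 ≡ 6.
  S = (7, 3, 6) ≠ 0, so r is not a codeword (an error is present).
Step 3: locate the error. For a single error e at position i, S_ℓ = v_i·e·α_i^ℓ, so α_err = S_1/S_0.
  S_0^{−1} = 7^{−1} = 8 (mod 11), so α_err = 3·8 = 24 ≡ 2 = α_3. Error position i = 3.
  Consistency check: S_2/S_1 = 6·4 = 24 ≡ 2 = α_err ✓ (single-error assumption holds).
Step 4: error magnitude e = S_0/v_3 = S_0·∏_{j≠3}(α_3 − α_j) = 7·4 = 28 ≡ 6 (mod 11).
Step 5: correct position 3: c_3 = r_3 − e = 5 − 6 ≡ 10 (mod 11). Hence c = [2, 5, 10, 1, 4].
  Check: interpolating c through the α_i gives m(x) = 8 + 1·x (degree < 2) with m(α_i) = c_i for every i, so c is indeed a codeword.


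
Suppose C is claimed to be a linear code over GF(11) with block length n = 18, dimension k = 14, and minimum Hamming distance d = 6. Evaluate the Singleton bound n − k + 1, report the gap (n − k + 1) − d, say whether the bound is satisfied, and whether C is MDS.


Singleton RHS = n − k + 1 = 5, slack = -1, bound violated (no such code; not MDS).

Singleton bound: d ≤ n − k + 1.
Here n = 18, k = 14, so n − k + 1 = 5.
Given d = 6, check d ≤ 5: NO.
Slack = (n − k + 1) − d = -1.
The slack is negative: d = 6 exceeds n − k + 1 = 5 by 1, so the Singleton bound is violated and no linear [18, 14, 6]_11 code can exist. In particular it is not MDS (MDS requires d = n − k + 1 exactly).
Description: the claimed parameters are [18, 14, 6]_11; such a code would be impossible (violates the Singleton bound).


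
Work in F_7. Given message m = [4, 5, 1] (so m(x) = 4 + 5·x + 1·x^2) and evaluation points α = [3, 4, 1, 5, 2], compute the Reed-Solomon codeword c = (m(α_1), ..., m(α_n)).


c = [0, 5, 3, 5, 4]

Message polynomial: m(x) = 4 + 5·x + 1·x^2 (mod 7).
For each evaluation point α_i, compute m(α_i) mod 7:
  α_1 = 3: Horner steps 1 → 1 → 0, so m(3) = 0.
  α_2 = 4: Horner steps 1 → 2 → 5, so m(4) = 5.
  α_3 = 1: Horner steps 1 → 6 → 3, so m(1) = 3.
  α_4 = 5: Horner steps 1 → 3 → 5, so m(5) = 5.
  α_5 = 2: Horner steps 1 → 0 → 4, so m(2) = 4.
Codeword c = [0, 5, 3, 5, 4] ∈ F_7^5.


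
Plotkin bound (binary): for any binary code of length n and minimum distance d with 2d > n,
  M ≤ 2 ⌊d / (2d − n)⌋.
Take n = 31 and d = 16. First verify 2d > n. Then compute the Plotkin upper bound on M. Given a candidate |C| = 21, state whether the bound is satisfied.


Plotkin bound M ≤ 32; given |C| = 21 ≤ bound (satisfied).

Check applicability: 2d = 32, n = 31.
2d − n = 1 > 0, so Plotkin applies.
Compute d/(2d−n) = 16/1 ≈ 16.0000.
⌊d/(2d−n)⌋ = 16.
Plotkin bound: M ≤ 2·16 = 32.
Given |C| = 21, check: satisfied.
This |C| is below the Plotkin bound.


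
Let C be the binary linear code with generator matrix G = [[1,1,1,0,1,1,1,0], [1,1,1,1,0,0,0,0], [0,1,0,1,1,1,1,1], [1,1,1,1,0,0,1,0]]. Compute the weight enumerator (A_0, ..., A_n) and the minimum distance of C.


Weight distribution: A_0 = 1, A_1 = 1, A_2 = 1, A_3 = 2, A_4 = 3, A_5 = 5, A_6 = 3. Minimum distance d = 1.

Enumerate all 2^4 = 16 messages m ∈ F_2^4.
For each, compute codeword c = mG in F_2^8, then tally its weight.
  m = 0000 → c = 00000000, weight = 0.
  m = 1000 → c = 11101110, weight = 6.
  m = 0100 → c = 11110000, weight = 4.
  m = 1100 → c = 00011110, weight = 4.
  m = 0010 → c = 01011111, weight = 6.
  m = 1010 → c = 10110001, weight = 4.
  m = 0110 → c = 10101111, weight = 6.
  m = 1110 → c = 01000001, weight = 2.
  m = 0001 → c = 11110010, weight = 5.
  m = 1001 → c = 00011100, weight = 3.
  m = 0101 → c = 00000010, weight = 1.
  m = 1101 → c = 11101100, weight = 5.
  m = 0011 → c = 10101101, weight = 5.
  m = 1011 → c = 01000011, weight = 3.
  m = 0111 → c = 01011101, weight = 5.
  m = 1111 → c = 10110011, weight = 5.
Tally weights:
  weight 0: 1 codewords.
  weight 1: 1 codewords.
  weight 2: 1 codewords.
  weight 3: 2 codewords.
  weight 4: 3 codewords.
  weight 5: 5 codewords.
  weight 6: 3 codewords.
Minimum distance d = smallest w > 0 with A_w > 0 = 1.
Sanity: Σ A_w = 16 = 2^4 = 16 ✓.


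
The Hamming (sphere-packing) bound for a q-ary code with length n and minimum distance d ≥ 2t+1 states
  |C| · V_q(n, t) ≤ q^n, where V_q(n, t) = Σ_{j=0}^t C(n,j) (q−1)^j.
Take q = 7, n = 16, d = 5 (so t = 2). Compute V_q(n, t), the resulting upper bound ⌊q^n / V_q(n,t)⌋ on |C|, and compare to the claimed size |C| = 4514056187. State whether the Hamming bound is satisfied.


V_q(n, t) = 4417, q^n = 33232930569601, Hamming bound = 7523869270, |C| = 4514056187 ≤ bound (satisfied).

Step 1: Compute V_q(n, t) = Σ_{j=0}^2 C(n, j) (q−1)^j.
  j = 0: C(16,0)·(6)^0 = 1·1 = 1.
  j = 1: C(16,1)·(6)^1 = 16·6 = 96.
  j = 2: C(16,2)·(6)^2 = 120·36 = 4320.
  V_q(n, t) = 1 + 96 + 4320 = 4417.
Step 2: q^n = 7^16 = 33232930569601.
Step 3: Hamming bound ⌊q^n / V_q(n,t)⌋ = ⌊33232930569601/4417⌋ = 7523869270.
Step 4: Compare |C| = 4514056187 to 7523869270: satisfied.
The claimed |C| lies below the Hamming bound.


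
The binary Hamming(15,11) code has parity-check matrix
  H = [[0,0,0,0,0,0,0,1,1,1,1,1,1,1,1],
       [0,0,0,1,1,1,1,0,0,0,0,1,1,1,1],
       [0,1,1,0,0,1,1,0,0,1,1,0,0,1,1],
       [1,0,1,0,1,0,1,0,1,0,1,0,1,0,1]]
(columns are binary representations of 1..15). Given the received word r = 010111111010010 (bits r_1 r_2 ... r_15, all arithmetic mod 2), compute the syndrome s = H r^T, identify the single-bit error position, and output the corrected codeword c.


s = (0, 1, 1, 0)^T, error position = 6, corrected codeword c = 010110111010010

Compute s = H r^T mod 2 one row at a time:
  s_1 = 1 + 1 + 0 + 1 + 0 + 0 + 1 + 0 = 4 ≡ 0 (mod 2).
  s_2 = 1 + 1 + 1 + 1 + 0 + 0 + 1 + 0 = 5 ≡ 1 (mod 2).
  s_3 = 1 + 0 + 1 + 1 + 0 + 1 + 1 + 0 = 5 ≡ 1 (mod 2).
  s_4 = 0 + 0 + 1 + 1 + 1 + 1 + 0 + 0 = 4 ≡ 0 (mod 2).
s = (0, 1, 1, 0)^T — this equals column 6 of H (binary 0110), so error is at position 6.
Correct: flip bit 6 of r = 010111111010010 to get c = 010110111010010.


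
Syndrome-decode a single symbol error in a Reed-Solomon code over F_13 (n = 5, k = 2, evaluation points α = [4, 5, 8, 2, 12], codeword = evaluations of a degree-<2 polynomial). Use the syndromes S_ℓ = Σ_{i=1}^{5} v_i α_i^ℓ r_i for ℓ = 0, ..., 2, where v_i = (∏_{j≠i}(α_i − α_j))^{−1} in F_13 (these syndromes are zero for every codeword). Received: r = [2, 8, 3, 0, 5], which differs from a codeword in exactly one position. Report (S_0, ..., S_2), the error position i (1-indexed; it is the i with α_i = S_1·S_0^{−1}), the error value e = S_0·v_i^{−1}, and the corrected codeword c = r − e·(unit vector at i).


S = (1, 4, 3), error at position 1, error magnitude e = 1, c = [1, 8, 3, 0, 5].

Step 1: column multipliers v_i = (∏_{j≠i}(α_i − α_j))^{−1} mod 13.
  i = 1 (α = 4): (4−5)(4−8)(4−2)(4−12) = (−1)·(−4)·2·(−8) = −64 ≡ 1, so v_1 = 1^{−1} = 1 (mod 13).
  i = 2 (α = 5): (5−4)(5−8)(5−2)(5−12) = 1·(−3)·3·(−7) = 63 ≡ 11, so v_2 = 11^{−1} = 6 (mod 13).
  i = 3 (α = 8): (8−4)(8−5)(8−2)(8−12) = 4·3·6·(−4) = −288 ≡ 11, so v_3 = 11^{−1} = 6 (mod 13).
  i = 4 (α = 2): (2−4)(2−5)(2−8)(2−12) = (−2)·(−3)·(−6)·(−10) = 360 ≡ 9, so v_4 = 9^{−1} = 3 (mod 13).
  i = 5 (α = 12): (12−4)(12−5)(12−8)(12−2) = 8·7·4·10 = 2240 ≡ 4, so v_5 = 4^{−1} = 10 (mod 13).
  v = [1, 6, 6, 3, 10].
Step 2: syndromes of r = [2, 8, 3, 0, 5] (all sums mod 13).
  S_0 = Σ v_i r_i = 1·2 + 6·8 + 6·3 + 3·0 + 10·5 = 118 ≡ 1.
  S_1 = Σ v_i α_i r_i = 1·4·2 + 6·5·8 + 6·8·3 + 3·2·0 + 10·12·5 = 992 ≡ 4.
  α_i^2 mod 13 = [3, 12, 12, 4, 1].
  S_2 = Σ v_i α_i^2 r_i = 1·3·2 + 6·12·8 + 6·12·3 + 3·4·0 + 10·1·5 = 848 ≡ 3.
  S = (1, 4, 3) ≠ 0, so r is not a codeword (an error is present).
Step 3: locate the error. For a single error e at position i, S_ℓ = v_i·e·α_i^ℓ, so α_err = S_1/S_0.
  S_0^{−1} = 1^{−1} = 1 (mod 13), so α_err = 4·1 = 4 ≡ 4 = α_1. Error position i = 1.
  Consistency check: S_2/S_1 = 3·10 = 30 ≡ 4 = α_err ✓ (single-error assumption holds).
Step 4: error magnitude e = S_0/v_1 = S_0·∏_{j≠1}(α_1 − α_j) = 1·1 = 1 ≡ 1 (mod 13).
Step 5: correct position 1: c_1 = r_1 − e = 2 − 1 ≡ 1 (mod 13). Hence c = [1, 8, 3, 0, 5].
  Check: interpolating c through the α_i gives m(x) = 12 + 7·x (degree < 2) with m(α_i) = c_i for every i, so c is indeed a codeword.


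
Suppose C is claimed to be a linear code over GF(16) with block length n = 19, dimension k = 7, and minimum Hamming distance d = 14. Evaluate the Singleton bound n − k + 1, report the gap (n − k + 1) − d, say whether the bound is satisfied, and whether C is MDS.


Singleton RHS = n − k + 1 = 13, slack = -1, bound violated (no such code; not MDS).

Singleton bound: d ≤ n − k + 1.
Here n = 19, k = 7, so n − k + 1 = 13.
Given d = 14, check d ≤ 13: NO.
Slack = (n − k + 1) − d = -1.
The slack is negative: d = 14 exceeds n − k + 1 = 13 by 1, so the Singleton bound is violated and no linear [19, 7, 14]_16 code can exist. In particular it is not MDS (MDS requires d = n − k + 1 exactly).
Description: the claimed parameters are [19, 7, 14]_16; such a code would be impossible (violates the Singleton bound).


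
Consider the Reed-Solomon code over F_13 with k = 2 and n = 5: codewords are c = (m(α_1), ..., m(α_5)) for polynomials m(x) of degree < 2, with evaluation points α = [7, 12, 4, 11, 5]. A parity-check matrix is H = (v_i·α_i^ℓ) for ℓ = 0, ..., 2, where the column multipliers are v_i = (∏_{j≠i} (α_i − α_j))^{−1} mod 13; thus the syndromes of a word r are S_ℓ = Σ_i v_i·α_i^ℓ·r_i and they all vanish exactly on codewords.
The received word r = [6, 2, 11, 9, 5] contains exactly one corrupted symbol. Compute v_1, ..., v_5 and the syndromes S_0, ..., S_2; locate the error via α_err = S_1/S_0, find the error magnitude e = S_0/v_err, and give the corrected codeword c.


S = (1, 11, 4), error at position 4, error magnitude e = 1, c = [6, 2, 11, 8, 5].

Step 1: column multipliers v_i = (∏_{j≠i}(α_i − α_j))^{−1} mod 13.
  i = 1 (α = 7): (7−12)(7−4)(7−11)(7−5) = (−5)·3·(−4)·2 = 120 ≡ 3, so v_1 = 3^{−1} = 9 (mod 13).
  i = 2 (α = 12): (12−7)(12−4)(12−11)(12−5) = 5·8·1·7 = 280 ≡ 7, so v_2 = 7^{−1} = 2 (mod 13).
  i = 3 (α = 4): (4−7)(4−12)(4−11)(4−5) = (−3)·(−8)·(−7)·(−1) = 168 ≡ 12, so v_3 = 12^{−1} = 12 (mod 13).
  i = 4 (α = 11): (11−7)(11−12)(11−4)(11−5) = 4·(−1)·7·6 = −168 ≡ 1, so v_4 = 1^{−1} = 1 (mod 13).
  i = 5 (α = 5): (5−7)(5−12)(5−4)(5−11) = (−2)·(−7)·1·(−6) = −84 ≡ 7, so v_5 = 7^{−1} = 2 (mod 13).
  v = [9, 2, 12, 1, 2].
Step 2: syndromes of r = [6, 2, 11, 9, 5] (all sums mod 13).
  S_0 = Σ v_i r_i = 9·6 + 2·2 + 12·11 + 1·9 + 2·5 = 209 ≡ 1.
  S_1 = Σ v_i α_i r_i = 9·7·6 + 2·12·2 + 12·4·11 + 1·11·9 + 2·5·5 = 1103 ≡ 11.
  α_i^2 mod 13 = [10, 1, 3, 4, 12].
  S_2 = Σ v_i α_i^2 r_i = 9·10·6 + 2·1·2 + 12·3·11 + 1·4·9 + 2·12·5 = 1096 ≡ 4.
  S = (1, 11, 4) ≠ 0, so r is not a codeword (an error is present).
Step 3: locate the error. For a single error e at position i, S_ℓ = v_i·e·α_i^ℓ, so α_err = S_1/S_0.
  S_0^{−1} = 1^{−1} = 1 (mod 13), so α_err = 11·1 = 11 ≡ 11 = α_4. Error position i = 4.
  Consistency check: S_2/S_1 = 4·6 = 24 ≡ 11 = α_err ✓ (single-error assumption holds).
Step 4: error magnitude e = S_0/v_4 = S_0·∏_{j≠4}(α_4 − α_j) = 1·1 = 1 ≡ 1 (mod 13).
Step 5: correct position 4: c_4 = r_4 − e = 9 − 1 ≡ 8 (mod 13). Hence c = [6, 2, 11, 8, 5].
  Check: interpolating c through the α_i gives m(x) = 9 + 7·x (degree < 2) with m(α_i) = c_i for every i, so c is indeed a codeword.


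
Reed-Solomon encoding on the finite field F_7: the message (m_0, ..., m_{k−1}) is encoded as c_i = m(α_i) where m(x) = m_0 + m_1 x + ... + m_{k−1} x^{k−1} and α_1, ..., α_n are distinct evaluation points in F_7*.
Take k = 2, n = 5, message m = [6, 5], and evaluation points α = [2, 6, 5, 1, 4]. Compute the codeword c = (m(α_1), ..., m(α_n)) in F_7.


c = [2, 1, 3, 4, 5]

Message polynomial: m(x) = 6 + 5·x (mod 7).
For each evaluation point α_i, compute m(α_i) mod 7:
  α_1 = 2: Horner steps 5 → 2, so m(2) = 2.
  α_2 = 6: Horner steps 5 → 1, so m(6) = 1.
  α_3 = 5: Horner steps 5 → 3, so m(5) = 3.
  α_4 = 1: Horner steps 5 → 4, so m(1) = 4.
  α_5 = 4: Horner steps 5 → 5, so m(4) = 5.
Codeword c = [2, 1, 3, 4, 5] ∈ F_7^5.


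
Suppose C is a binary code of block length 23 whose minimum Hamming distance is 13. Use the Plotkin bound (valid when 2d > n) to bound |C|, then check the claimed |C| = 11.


Plotkin bound M ≤ 8; given |C| = 11 > bound (violated).

Check applicability: 2d = 26, n = 23.
2d − n = 3 > 0, so Plotkin applies.
Compute d/(2d−n) = 13/3 ≈ 4.3333.
⌊d/(2d−n)⌋ = 4.
Plotkin bound: M ≤ 2·4 = 8.
Given |C| = 11, check: VIOLATED.
This |C| is above the Plotkin bound, so no binary code with n = 23, d = 13 and 11 codewords exists.


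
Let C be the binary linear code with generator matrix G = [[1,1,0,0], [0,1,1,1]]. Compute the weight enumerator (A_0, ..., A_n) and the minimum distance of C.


Weight distribution: A_0 = 1, A_2 = 1, A_3 = 2. Minimum distance d = 2.

Enumerate all 2^2 = 4 messages m ∈ F_2^2.
For each, compute codeword c = mG in F_2^4, then tally its weight.
  m = 00 → c = 0000, weight = 0.
  m = 10 → c = 1100, weight = 2.
  m = 01 → c = 0111, weight = 3.
  m = 11 → c = 1011, weight = 3.
Tally weights:
  weight 0: 1 codewords.
  weight 2: 1 codewords.
  weight 3: 2 codewords.
Minimum distance d = smallest w > 0 with A_w > 0 = 2.
Sanity: Σ A_w = 4 = 2^2 = 4 ✓.


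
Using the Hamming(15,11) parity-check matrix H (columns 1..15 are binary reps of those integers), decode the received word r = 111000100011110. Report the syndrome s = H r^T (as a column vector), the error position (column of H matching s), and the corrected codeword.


s = (0, 0, 1, 1)^T, error position = 3, corrected codeword c = 110000100011110

Compute s = H r^T mod 2 one row at a time:
  s_1 = 0 + 0 + 0 + 1 + 1 + 1 + 1 + 0 = 4 ≡ 0 (mod 2).
  s_2 = 0 + 0 + 0 + 1 + 1 + 1 + 1 + 0 = 4 ≡ 0 (mod 2).
  s_3 = 1 + 1 + 0 + 1 + 0 + 1 + 1 + 0 = 5 ≡ 1 (mod 2).
  s_4 = 1 + 1 + 0 + 1 + 0 + 1 + 1 + 0 = 5 ≡ 1 (mod 2).
s = (0, 0, 1, 1)^T — this equals column 3 of H (binary 0011), so error is at position 3.
Correct: flip bit 3 of r = 111000100011110 to get c = 110000100011110.


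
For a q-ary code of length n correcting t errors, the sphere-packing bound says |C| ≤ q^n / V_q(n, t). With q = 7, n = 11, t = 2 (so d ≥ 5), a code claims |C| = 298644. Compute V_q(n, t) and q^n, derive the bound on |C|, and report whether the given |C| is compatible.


V_q(n, t) = 2047, q^n = 1977326743, Hamming bound = 965963, |C| = 298644 ≤ bound (satisfied).

Step 1: Compute V_q(n, t) = Σ_{j=0}^2 C(n, j) (q−1)^j.
  j = 0: C(11,0)·(6)^0 = 1·1 = 1.
  j = 1: C(11,1)·(6)^1 = 11·6 = 66.
  j = 2: C(11,2)·(6)^2 = 55·36 = 1980.
  V_q(n, t) = 1 + 66 + 1980 = 2047.
Step 2: q^n = 7^11 = 1977326743.
Step 3: Hamming bound ⌊q^n / V_q(n,t)⌋ = ⌊1977326743/2047⌋ = 965963.
Step 4: Compare |C| = 298644 to 965963: satisfied.
The claimed |C| lies below the Hamming bound.


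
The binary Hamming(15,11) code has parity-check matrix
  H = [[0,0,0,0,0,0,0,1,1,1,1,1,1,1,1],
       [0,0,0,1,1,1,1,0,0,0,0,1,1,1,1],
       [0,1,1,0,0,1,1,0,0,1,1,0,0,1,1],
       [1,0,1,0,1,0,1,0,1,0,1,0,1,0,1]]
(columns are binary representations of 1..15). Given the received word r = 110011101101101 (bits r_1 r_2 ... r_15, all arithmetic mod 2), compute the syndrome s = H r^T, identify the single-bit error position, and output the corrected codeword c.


s = (1, 0, 1, 0)^T, error position = 10, corrected codeword c = 110011101001101

Compute s = H r^T mod 2 one row at a time:
  s_1 = 0 + 1 + 1 + 0 + 1 + 1 + 0 + 1 = 5 ≡ 1 (mod 2).
  s_2 = 0 + 1 + 1 + 1 + 1 + 1 + 0 + 1 = 6 ≡ 0 (mod 2).
  s_3 = 1 + 0 + 1 + 1 + 1 + 0 + 0 + 1 = 5 ≡ 1 (mod 2).
  s_4 = 1 + 0 + 1 + 1 + 1 + 0 + 1 + 1 = 6 ≡ 0 (mod 2).
s = (1, 0, 1, 0)^T — this equals column 10 of H (binary 1010), so error is at position 10.
Correct: flip bit 10 of r = 110011101101101 to get c = 110011101001101.


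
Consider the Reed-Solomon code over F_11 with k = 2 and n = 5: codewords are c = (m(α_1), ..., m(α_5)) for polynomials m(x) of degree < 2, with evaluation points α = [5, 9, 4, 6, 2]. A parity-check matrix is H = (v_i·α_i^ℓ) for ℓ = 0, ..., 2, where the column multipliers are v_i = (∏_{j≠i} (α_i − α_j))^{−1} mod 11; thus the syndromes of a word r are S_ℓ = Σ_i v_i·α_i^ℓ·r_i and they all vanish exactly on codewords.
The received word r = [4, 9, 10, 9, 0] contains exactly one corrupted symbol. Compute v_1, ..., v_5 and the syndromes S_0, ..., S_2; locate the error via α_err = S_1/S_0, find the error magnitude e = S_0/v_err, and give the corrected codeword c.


S = (9, 4, 3), error at position 2, error magnitude e = 7, c = [4, 2, 10, 9, 0].

Step 1: column multipliers v_i = (∏_{j≠i}(α_i − α_j))^{−1} mod 11.
  i = 1 (α = 5): (5−9)(5−4)(5−6)(5−2) = (−4)·1·(−1)·3 = 12 ≡ 1, so v_1 = 1^{−1} = 1 (mod 11).
  i = 2 (α = 9): (9−5)(9−4)(9−6)(9−2) = 4·5·3·7 = 420 ≡ 2, so v_2 = 2^{−1} = 6 (mod 11).
  i = 3 (α = 4): (4−5)(4−9)(4−6)(4−2) = (−1)·(−5)·(−2)·2 = −20 ≡ 2, so v_3 = 2^{−1} = 6 (mod 11).
  i = 4 (α = 6): (6−5)(6−9)(6−4)(6−2) = 1·(−3)·2·4 = −24 ≡ 9, so v_4 = 9^{−1} = 5 (mod 11).
  i = 5 (α = 2): (2−5)(2−9)(2−4)(2−6) = (−3)·(−7)·(−2)·(−4) = 168 ≡ 3, so v_5 = 3^{−1} = 4 (mod 11).
  v = [1, 6, 6, 5, 4].
Step 2: syndromes of r = [4, 9, 10, 9, 0] (all sums mod 11).
  S_0 = Σ v_i r_i = 1·4 + 6·9 + 6·10 + 5·9 + 4·0 = 163 ≡ 9.
  S_1 = Σ v_i α_i r_i = 1·5·4 + 6·9·9 + 6·4·10 + 5·6·9 + 4·2·0 = 1016 ≡ 4.
  α_i^2 mod 11 = [3, 4, 5, 3, 4].
  S_2 = Σ v_i α_i^2 r_i = 1·3·4 + 6·4·9 + 6·5·10 + 5·3·9 + 4·4·0 = 663 ≡ 3.
  S = (9, 4, 3) ≠ 0, so r is not a codeword (an error is present).
Step 3: locate the error. For a single error e at position i, S_ℓ = v_i·e·α_i^ℓ, so α_err = S_1/S_0.
  S_0^{−1} = 9^{−1} = 5 (mod 11), so α_err = 4·5 = 20 ≡ 9 = α_2. Error position i = 2.
  Consistency check: S_2/S_1 = 3·3 = 9 ≡ 9 = α_err ✓ (single-error assumption holds).
Step 4: error magnitude e = S_0/v_2 = S_0·∏_{j≠2}(α_2 − α_j) = 9·2 = 18 ≡ 7 (mod 11).
Step 5: correct position 2: c_2 = r_2 − e = 9 − 7 ≡ 2 (mod 11). Hence c = [4, 2, 10, 9, 0].
  Check: interpolating c through the α_i gives m(x) = 1 + 5·x (degree < 2) with m(α_i) = c_i for every i, so c is indeed a codeword.


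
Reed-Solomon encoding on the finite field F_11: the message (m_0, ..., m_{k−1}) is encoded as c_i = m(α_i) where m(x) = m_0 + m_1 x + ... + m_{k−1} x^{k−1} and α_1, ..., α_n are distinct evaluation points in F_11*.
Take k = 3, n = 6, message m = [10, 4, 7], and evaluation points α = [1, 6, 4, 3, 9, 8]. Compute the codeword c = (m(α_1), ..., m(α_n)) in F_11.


c = [10, 0, 6, 8, 8, 6]

Message polynomial: m(x) = 10 + 4·x + 7·x^2 (mod 11).
For each evaluation point α_i, compute m(α_i) mod 11:
  α_1 = 1: Horner steps 7 → 0 → 10, so m(1) = 10.
  α_2 = 6: Horner steps 7 → 2 → 0, so m(6) = 0.
  α_3 = 4: Horner steps 7 → 10 → 6, so m(4) = 6.
  α_4 = 3: Horner steps 7 → 3 → 8, so m(3) = 8.
  α_5 = 9: Horner steps 7 → 1 → 8, so m(9) = 8.
  α_6 = 8: Horner steps 7 → 5 → 6, so m(8) = 6.
Codeword c = [10, 0, 6, 8, 8, 6] ∈ F_11^6.


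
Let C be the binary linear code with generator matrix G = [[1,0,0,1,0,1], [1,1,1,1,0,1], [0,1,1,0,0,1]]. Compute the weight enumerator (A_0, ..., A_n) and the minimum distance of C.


Weight distribution: A_0 = 1, A_1 = 1, A_2 = 2, A_3 = 2, A_4 = 1, A_5 = 1. Minimum distance d = 1.

Enumerate all 2^3 = 8 messages m ∈ F_2^3.
For each, compute codeword c = mG in F_2^6, then tally its weight.
  m = 000 → c = 000000, weight = 0.
  m = 100 → c = 100101, weight = 3.
  m = 010 → c = 111101, weight = 5.
  m = 110 → c = 011000, weight = 2.
  m = 001 → c = 011001, weight = 3.
  m = 101 → c = 111100, weight = 4.
  m = 011 → c = 100100, weight = 2.
  m = 111 → c = 000001, weight = 1.
Tally weights:
  weight 0: 1 codewords.
  weight 1: 1 codewords.
  weight 2: 2 codewords.
  weight 3: 2 codewords.
  weight 4: 1 codewords.
  weight 5: 1 codewords.
Minimum distance d = smallest w > 0 with A_w > 0 = 1.
Sanity: Σ A_w = 8 = 2^3 = 8 ✓.


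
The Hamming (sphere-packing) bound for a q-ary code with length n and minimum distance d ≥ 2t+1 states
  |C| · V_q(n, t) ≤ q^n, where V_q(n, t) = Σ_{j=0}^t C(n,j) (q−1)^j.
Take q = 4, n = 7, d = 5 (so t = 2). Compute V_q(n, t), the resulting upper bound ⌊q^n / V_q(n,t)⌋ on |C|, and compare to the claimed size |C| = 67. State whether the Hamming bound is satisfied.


V_q(n, t) = 211, q^n = 16384, Hamming bound = 77, |C| = 67 ≤ bound (satisfied).

Step 1: Compute V_q(n, t) = Σ_{j=0}^2 C(n, j) (q−1)^j.
  j = 0: C(7,0)·(3)^0 = 1·1 = 1.
  j = 1: C(7,1)·(3)^1 = 7·3 = 21.
  j = 2: C(7,2)·(3)^2 = 21·9 = 189.
  V_q(n, t) = 1 + 21 + 189 = 211.
Step 2: q^n = 4^7 = 16384.
Step 3: Hamming bound ⌊q^n / V_q(n,t)⌋ = ⌊16384/211⌋ = 77.
Step 4: Compare |C| = 67 to 77: satisfied.
The claimed |C| lies below the Hamming bound.


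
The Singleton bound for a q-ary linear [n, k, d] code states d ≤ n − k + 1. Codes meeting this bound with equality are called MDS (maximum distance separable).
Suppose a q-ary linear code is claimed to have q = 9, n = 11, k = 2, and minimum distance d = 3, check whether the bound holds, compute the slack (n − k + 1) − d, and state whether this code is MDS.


Singleton RHS = n − k + 1 = 10, slack = 7, bound satisfied, not MDS.

Singleton bound: d ≤ n − k + 1.
Here n = 11, k = 2, so n − k + 1 = 10.
Given d = 3, check d ≤ 10: YES.
Slack = (n − k + 1) − d = 7.
The code is NOT MDS (slack = 7 > 0).
Description: the claimed parameters are [11, 2, 3]_9; such a code would be non-MDS.


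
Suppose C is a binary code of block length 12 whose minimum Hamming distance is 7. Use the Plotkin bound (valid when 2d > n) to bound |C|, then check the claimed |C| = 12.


Plotkin bound M ≤ 6; given |C| = 12 > bound (violated).

Check applicability: 2d = 14, n = 12.
2d − n = 2 > 0, so Plotkin applies.
Compute d/(2d−n) = 7/2 ≈ 3.5000.
⌊d/(2d−n)⌋ = 3.
Plotkin bound: M ≤ 2·3 = 6.
Given |C| = 12, check: VIOLATED.
This |C| is above the Plotkin bound, so no binary code with n = 12, d = 7 and 12 codewords exists.


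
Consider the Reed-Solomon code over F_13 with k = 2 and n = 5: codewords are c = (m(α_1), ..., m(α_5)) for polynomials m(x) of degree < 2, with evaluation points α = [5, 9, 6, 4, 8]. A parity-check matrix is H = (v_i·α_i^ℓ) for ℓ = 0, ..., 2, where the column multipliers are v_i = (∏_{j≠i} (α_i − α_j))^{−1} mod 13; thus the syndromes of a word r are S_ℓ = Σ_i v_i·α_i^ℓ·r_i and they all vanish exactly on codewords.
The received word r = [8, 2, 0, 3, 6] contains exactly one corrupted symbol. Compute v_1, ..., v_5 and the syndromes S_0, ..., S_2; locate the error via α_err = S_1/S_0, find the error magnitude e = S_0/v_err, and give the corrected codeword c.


S = (11, 10, 2), error at position 5, error magnitude e = 9, c = [8, 2, 0, 3, 10].

Step 1: column multipliers v_i = (∏_{j≠i}(α_i − α_j))^{−1} mod 13.
  i = 1 (α = 5): (5−9)(5−6)(5−4)(5−8) = (−4)·(−1)·1·(−3) = −12 ≡ 1, so v_1 = 1^{−1} = 1 (mod 13).
  i = 2 (α = 9): (9−5)(9−6)(9−4)(9−8) = 4·3·5·1 = 60 ≡ 8, so v_2 = 8^{−1} = 5 (mod 13).
  i = 3 (α = 6): (6−5)(6−9)(6−4)(6−8) = 1·(−3)·2·(−2) = 12 ≡ 12, so v_3 = 12^{−1} = 12 (mod 13).
  i = 4 (α = 4): (4−5)(4−9)(4−6)(4−8) = (−1)·(−5)·(−2)·(−4) = 40 ≡ 1, so v_4 = 1^{−1} = 1 (mod 13).
  i = 5 (α = 8): (8−5)(8−9)(8−6)(8−4) = 3·(−1)·2·4 = −24 ≡ 2, so v_5 = 2^{−1} = 7 (mod 13).
  v = [1, 5, 12, 1, 7].
Step 2: syndromes of r = [8, 2, 0, 3, 6] (all sums mod 13).
  S_0 = Σ v_i r_i = 1·8 + 5·2 + 12·0 + 1·3 + 7·6 = 63 ≡ 11.
  S_1 = Σ v_i α_i r_i = 1·5·8 + 5·9·2 + 12·6·0 + 1·4·3 + 7·8·6 = 478 ≡ 10.
  α_i^2 mod 13 = [12, 3, 10, 3, 12].
  S_2 = Σ v_i α_i^2 r_i = 1·12·8 + 5·3·2 + 12·10·0 + 1·3·3 + 7·12·6 = 639 ≡ 2.
  S = (11, 10, 2) ≠ 0, so r is not a codeword (an error is present).
Step 3: locate the error. For a single error e at position i, S_ℓ = v_i·e·α_i^ℓ, so α_err = S_1/S_0.
  S_0^{−1} = 11^{−1} = 6 (mod 13), so α_err = 10·6 = 60 ≡ 8 = α_5. Error position i = 5.
  Consistency check: S_2/S_1 = 2·4 = 8 ≡ 8 = α_err ✓ (single-error assumption holds).
Step 4: error magnitude e = S_0/v_5 = S_0·∏_{j≠5}(α_5 − α_j) = 11·2 = 22 ≡ 9 (mod 13).
Step 5: correct position 5: c_5 = r_5 − e = 6 − 9 ≡ 10 (mod 13). Hence c = [8, 2, 0, 3, 10].
  Check: interpolating c through the α_i gives m(x) = 9 + 5·x (degree < 2) with m(α_i) = c_i for every i, so c is indeed a codeword.


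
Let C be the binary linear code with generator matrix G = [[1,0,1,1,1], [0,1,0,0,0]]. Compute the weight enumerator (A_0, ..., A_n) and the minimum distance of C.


Weight distribution: A_0 = 1, A_1 = 1, A_4 = 1, A_5 = 1. Minimum distance d = 1.

Enumerate all 2^2 = 4 messages m ∈ F_2^2.
For each, compute codeword c = mG in F_2^5, then tally its weight.
  m = 00 → c = 00000, weight = 0.
  m = 10 → c = 10111, weight = 4.
  m = 01 → c = 01000, weight = 1.
  m = 11 → c = 11111, weight = 5.
Tally weights:
  weight 0: 1 codewords.
  weight 1: 1 codewords.
  weight 4: 1 codewords.
  weight 5: 1 codewords.
Minimum distance d = smallest w > 0 with A_w > 0 = 1.
Sanity: Σ A_w = 4 = 2^2 = 4 ✓.


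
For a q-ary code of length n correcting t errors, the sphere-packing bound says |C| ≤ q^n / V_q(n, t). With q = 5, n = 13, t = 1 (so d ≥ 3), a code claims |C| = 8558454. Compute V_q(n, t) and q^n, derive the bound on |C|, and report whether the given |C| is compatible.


V_q(n, t) = 53, q^n = 1220703125, Hamming bound = 23032134, |C| = 8558454 ≤ bound (satisfied).

Step 1: Compute V_q(n, t) = Σ_{j=0}^1 C(n, j) (q−1)^j.
  j = 0: C(13,0)·(4)^0 = 1·1 = 1.
  j = 1: C(13,1)·(4)^1 = 13·4 = 52.
  V_q(n, t) = 1 + 52 = 53.
Step 2: q^n = 5^13 = 1220703125.
Step 3: Hamming bound ⌊q^n / V_q(n,t)⌋ = ⌊1220703125/53⌋ = 23032134.
Step 4: Compare |C| = 8558454 to 23032134: satisfied.
The claimed |C| lies below the Hamming bound.


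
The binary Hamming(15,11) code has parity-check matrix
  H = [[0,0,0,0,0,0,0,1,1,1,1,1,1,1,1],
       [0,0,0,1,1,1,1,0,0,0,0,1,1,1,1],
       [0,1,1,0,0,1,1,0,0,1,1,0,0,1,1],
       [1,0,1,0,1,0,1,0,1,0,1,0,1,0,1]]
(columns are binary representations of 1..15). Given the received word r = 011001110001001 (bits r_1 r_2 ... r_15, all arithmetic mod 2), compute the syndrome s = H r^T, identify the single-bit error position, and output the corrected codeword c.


s = (1, 0, 1, 1)^T, error position = 11, corrected codeword c = 011001110011001

Compute s = H r^T mod 2 one row at a time:
  s_1 = 1 + 0 + 0 + 0 + 1 + 0 + 0 + 1 = 3 ≡ 1 (mod 2).
  s_2 = 0 + 0 + 1 + 1 + 1 + 0 + 0 + 1 = 4 ≡ 0 (mod 2).
  s_3 = 1 + 1 + 1 + 1 + 0 + 0 + 0 + 1 = 5 ≡ 1 (mod 2).
  s_4 = 0 + 1 + 0 + 1 + 0 + 0 + 0 + 1 = 3 ≡ 1 (mod 2).
s = (1, 0, 1, 1)^T — this equals column 11 of H (binary 1011), so error is at position 11.
Correct: flip bit 11 of r = 011001110001001 to get c = 011001110011001.
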